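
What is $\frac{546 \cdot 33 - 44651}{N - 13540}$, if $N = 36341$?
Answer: $- \frac{26633}{22801} \approx -1.1681$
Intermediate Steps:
$\frac{546 \cdot 33 - 44651}{N - 13540} = \frac{546 \cdot 33 - 44651}{36341 - 13540} = \frac{18018 - 44651}{22801} = \left(-26633\right) \frac{1}{22801} = - \frac{26633}{22801}$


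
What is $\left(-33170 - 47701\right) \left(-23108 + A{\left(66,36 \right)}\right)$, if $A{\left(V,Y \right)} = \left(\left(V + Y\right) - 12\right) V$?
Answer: $1388393328$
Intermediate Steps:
$A{\left(V,Y \right)} = V \left(-12 + V + Y\right)$ ($A{\left(V,Y \right)} = \left(-12 + V + Y\right) V = V \left(-12 + V + Y\right)$)
$\left(-33170 - 47701\right) \left(-23108 + A{\left(66,36 \right)}\right) = \left(-33170 - 47701\right) \left(-23108 + 66 \left(-12 + 66 + 36\right)\right) = - 80871 \left(-23108 + 66 \cdot 90\right) = - 80871 \left(-23108 + 5940\right) = \left(-80871\right) \left(-17168\right) = 1388393328$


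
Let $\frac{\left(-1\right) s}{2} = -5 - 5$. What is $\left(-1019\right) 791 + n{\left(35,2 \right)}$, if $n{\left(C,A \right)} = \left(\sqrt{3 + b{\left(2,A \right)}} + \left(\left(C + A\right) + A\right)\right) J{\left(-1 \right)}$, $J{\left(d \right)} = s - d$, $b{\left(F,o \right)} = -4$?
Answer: $-805210 + 21 i \approx -8.0521 \cdot 10^{5} + 21.0 i$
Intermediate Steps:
$s = 20$ ($s = - 2 \left(-5 - 5\right) = \left(-2\right) \left(-10\right) = 20$)
$J{\left(d \right)} = 20 - d$
$n{\left(C,A \right)} = 21 i + 21 C + 42 A$ ($n{\left(C,A \right)} = \left(\sqrt{3 - 4} + \left(\left(C + A\right) + A\right)\right) \left(20 - -1\right) = \left(\sqrt{-1} + \left(\left(A + C\right) + A\right)\right) \left(20 + 1\right) = \left(i + \left(C + 2 A\right)\right) 21 = \left(i + C + 2 A\right) 21 = 21 i + 21 C + 42 A$)
$\left(-1019\right) 791 + n{\left(35,2 \right)} = \left(-1019\right) 791 + \left(21 i + 21 \cdot 35 + 42 \cdot 2\right) = -806029 + \left(21 i + 735 + 84\right) = -806029 + \left(819 + 21 i\right) = -805210 + 21 i$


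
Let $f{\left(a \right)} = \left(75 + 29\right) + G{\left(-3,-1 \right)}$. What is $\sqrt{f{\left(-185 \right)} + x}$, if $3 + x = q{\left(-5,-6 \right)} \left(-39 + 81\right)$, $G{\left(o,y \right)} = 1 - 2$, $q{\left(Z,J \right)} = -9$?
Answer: $i \sqrt{278} \approx 16.673 i$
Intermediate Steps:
$G{\left(o,y \right)} = -1$ ($G{\left(o,y \right)} = 1 - 2 = -1$)
$f{\left(a \right)} = 103$ ($f{\left(a \right)} = \left(75 + 29\right) - 1 = 104 - 1 = 103$)
$x = -381$ ($x = -3 - 9 \left(-39 + 81\right) = -3 - 378 = -381$)
$\sqrt{f{\left(-185 \right)} + x} = \sqrt{103 - 381} = \sqrt{-278} = i \sqrt{278}$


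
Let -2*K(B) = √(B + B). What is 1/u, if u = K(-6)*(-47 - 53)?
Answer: -I*√3/300 ≈ -0.0057735*I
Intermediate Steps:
K(B) = -√2*√B/2 (K(B) = -√(B + B)/2 = -√2*√B/2)
u = 100*I*√3 (u = (-√2*√(-6)/2)*(-47 - 53) = -√2*I*√6/2*(-100) = -I*√3*(-100) = 100*I*√3 ≈ 173.21*I)
1/u = 1/(100*I*√3) = -I*√3/300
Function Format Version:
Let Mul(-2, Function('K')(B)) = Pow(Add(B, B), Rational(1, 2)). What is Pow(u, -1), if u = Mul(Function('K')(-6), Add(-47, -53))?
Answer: Mul(Rational(-1, 300), I, Pow(3, Rational(1, 2))) ≈ Mul(-0.0057735, I)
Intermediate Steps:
Function('K')(B) = Mul(Rational(-1, 2), Pow(2, Rational(1, 2)), Pow(B, Rational(1, 2))) (Function('K')(B) = Mul(Rational(-1, 2), Pow(Add(B, B), Rational(1, 2))) = Mul(Rational(-1, 2), Pow(Mul(2, B), Rational(1, 2))) = Mul(Rational(-1, 2), Mul(Pow(2, Rational(1, 2)), Pow(B, Rational(1, 2)))) = Mul(Rational(-1, 2), Pow(2, Rational(1, 2)), Pow(B, Rational(1, 2))))
u = Mul(100, I, Pow(3, Rational(1, 2))) (u = Mul(Mul(Rational(-1, 2), Pow(2, Rational(1, 2)), Pow(-6, Rational(1, 2))), Add(-47, -53)) = Mul(Mul(Rational(-1, 2), Pow(2, Rational(1, 2)), Mul(I, Pow(6, Rational(1, 2)))), -100) = Mul(Mul(-1, I, Pow(3, Rational(1, 2))), -100) = Mul(100, I, Pow(3, Rational(1, 2))) ≈ Mul(173.21, I))
Pow(u, -1) = Pow(Mul(100, I, Pow(3, Rational(1, 2))), -1) = Mul(Rational(-1, 300), I, Pow(3, Rational(1, 2)))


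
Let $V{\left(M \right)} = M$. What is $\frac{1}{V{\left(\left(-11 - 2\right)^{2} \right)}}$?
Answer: $\frac{1}{169} \approx 0.0059172$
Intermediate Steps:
$\frac{1}{V{\left(\left(-11 - 2\right)^{2} \right)}} = \frac{1}{\left(-11 - 2\right)^{2}} = \frac{1}{\left(-13\right)^{2}} = \frac{1}{169}$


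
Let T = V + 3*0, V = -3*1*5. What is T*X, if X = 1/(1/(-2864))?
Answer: 42960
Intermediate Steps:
V = -15 (V = -3*5 = -15)
X = -2864 (X = 1/(-1/2864) = -2864)
T = -15 (T = -15 + 3*0 = -15 + 0 = -15)
T*X = -15*(-2864) = 42960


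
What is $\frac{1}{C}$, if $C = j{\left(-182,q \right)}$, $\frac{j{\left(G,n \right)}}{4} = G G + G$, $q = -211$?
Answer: $\frac{1}{131768} \approx 7.5891 \cdot 10^{-6}$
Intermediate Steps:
$j{\left(G,n \right)} = 4 G + 4 G^{2}$ ($j{\left(G,n \right)} = 4 \left(G G + G\right) = 4 \left(G^{2} + G\right) = 4 \left(G + G^{2}\right) = 4 G + 4 G^{2}$)
$C = 131768$ ($C = 4 \left(-182\right) \left(1 - 182\right) = 4 \left(-182\right) \left(-181\right) = 131768$)
$\frac{1}{C} = \frac{1}{131768}$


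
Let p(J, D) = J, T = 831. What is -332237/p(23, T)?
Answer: -332237/23 ≈ -14445.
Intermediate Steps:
-332237/p(23, T) = -332237/23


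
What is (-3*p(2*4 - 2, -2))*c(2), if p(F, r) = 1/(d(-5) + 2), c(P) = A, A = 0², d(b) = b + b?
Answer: 0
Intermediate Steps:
d(b) = 2*b
A = 0
c(P) = 0
p(F, r) = -⅛ (p(F, r) = 1/(2*(-5) + 2) = 1/(-10 + 2) = 1/(-8) = -⅛)
(-3*p(2*4 - 2, -2))*c(2) = -3*(-⅛)*0 = (3/8)*0 = 0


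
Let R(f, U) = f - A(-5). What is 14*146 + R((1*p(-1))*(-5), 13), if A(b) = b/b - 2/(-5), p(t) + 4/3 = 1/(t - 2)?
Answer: 30764/15 ≈ 2050.9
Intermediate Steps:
p(t) = -4/3 + 1/(-2 + t) (p(t) = -4/3 + 1/(t - 2) = -4/3 + 1/(-2 + t))
A(b) = 7/5 (A(b) = 1 - 2*(-⅕) = 1 + ⅖ = 7/5)
R(f, U) = -7/5 + f (R(f, U) = f - 1*7/5 = f - 7/5 = -7/5 + f)
14*146 + R((1*p(-1))*(-5), 13) = 14*146 + (-7/5 + (1*((11 - 4*(-1))/(3*(-2 - 1))))*(-5)) = 2044 + (-7/5 + (1*((⅓)*(11 + 4)/(-3)))*(-5)) = 2044 + (-7/5 + (1*((⅓)*(-⅓)*15))*(-5)) = 2044 + (-7/5 + (1*(-5/3))*(-5)) = 2044 + (-7/5 - 5/3*(-5)) = 2044 + (-7/5 + 25/3) = 2044 + 104/15 = 30764/15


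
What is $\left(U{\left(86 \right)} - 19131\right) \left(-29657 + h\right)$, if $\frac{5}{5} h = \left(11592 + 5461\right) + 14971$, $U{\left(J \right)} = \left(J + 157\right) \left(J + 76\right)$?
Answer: $47896245$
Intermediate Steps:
$U{\left(J \right)} = \left(76 + J\right) \left(157 + J\right)$ ($U{\left(J \right)} = \left(157 + J\right) \left(76 + J\right) = \left(76 + J\right) \left(157 + J\right)$)
$h = 32024$ ($h = \left(11592 + 5461\right) + 14971 = 17053 + 14971 = 32024$)
$\left(U{\left(86 \right)} - 19131\right) \left(-29657 + h\right) = \left(\left(11932 + 86^{2} + 233 \cdot 86\right) - 19131\right) \left(-29657 + 32024\right) = \left(\left(11932 + 7396 + 20038\right) - 19131\right) 2367 = \left(39366 - 19131\right) 2367 = 20235 \cdot 2367 = 47896245$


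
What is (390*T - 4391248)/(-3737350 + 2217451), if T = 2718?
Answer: 3331228/1519899 ≈ 2.1917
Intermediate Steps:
(390*T - 4391248)/(-3737350 + 2217451) = (390*2718 - 4391248)/(-3737350 + 2217451) = (1060020 - 4391248)/(-1519899) = -3331228*(-1/1519899) = 3331228/1519899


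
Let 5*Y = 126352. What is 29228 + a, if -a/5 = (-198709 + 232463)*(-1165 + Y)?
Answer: -4068239130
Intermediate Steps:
Y = 126352/5 (Y = (⅕)*126352 = 126352/5 ≈ 25270.)
a = -4068268358 (a = -5*(-198709 + 232463)*(-1165 + 126352/5) = -168770*120527/5 = -5*4068268358/5 = -4068268358)
29228 + a = 29228 - 4068268358 = -4068239130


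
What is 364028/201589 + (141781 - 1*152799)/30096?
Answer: 4367339543/3033511272 ≈ 1.4397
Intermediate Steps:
364028/201589 + (141781 - 1*152799)/30096 = 364028*(1/201589) + (141781 - 152799)*(1/30096) = 364028/201589 - 11018*1/30096 = 364028/201589 - 5509/15048 = 4367339543/3033511272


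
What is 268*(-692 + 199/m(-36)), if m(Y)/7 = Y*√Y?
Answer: -185456 + 13333*I/378 ≈ -1.8546e+5 + 35.272*I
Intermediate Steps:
m(Y) = 7*Y^(3/2) (m(Y) = 7*(Y*√Y) = 7*Y^(3/2))
268*(-692 + 199/m(-36)) = 268*(-692 + 199/((7*(-36)^(3/2)))) = 268*(-692 + 199/((7*(-216*I)))) = 268*(-692 + 199/((-1512*I))) = 268*(-692 + 199*(I/1512)) = 268*(-692 + 199*I/1512) = -185456 + 13333*I/378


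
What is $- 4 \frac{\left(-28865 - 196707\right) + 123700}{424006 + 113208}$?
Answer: $\frac{203744}{268607} \approx 0.75852$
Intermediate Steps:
$- 4 \frac{\left(-28865 - 196707\right) + 123700}{424006 + 113208} = - 4 \frac{-225572 + 123700}{537214} = - 4 \left(\left(-101872\right) \frac{1}{537214}\right) = \left(-4\right) \left(- \frac{50936}{268607}\right) = \frac{203744}{268607}$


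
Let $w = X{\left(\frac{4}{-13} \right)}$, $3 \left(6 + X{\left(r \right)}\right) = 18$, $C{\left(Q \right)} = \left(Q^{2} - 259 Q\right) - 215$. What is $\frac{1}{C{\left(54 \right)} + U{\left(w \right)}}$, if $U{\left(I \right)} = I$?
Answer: $- \frac{1}{11285} \approx -8.8613 \cdot 10^{-5}$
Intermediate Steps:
$C{\left(Q \right)} = -215 + Q^{2} - 259 Q$
$X{\left(r \right)} = 0$ ($X{\left(r \right)} = -6 + \frac{1}{3} \cdot 18 = -6 + 6 = 0$)
$w = 0$
$\frac{1}{C{\left(54 \right)} + U{\left(w \right)}} = \frac{1}{\left(-215 + 54^{2} - 13986\right) + 0} = \frac{1}{\left(-215 + 2916 - 13986\right) + 0} = \frac{1}{-11285 + 0} = \frac{1}{-11285} = - \frac{1}{11285}$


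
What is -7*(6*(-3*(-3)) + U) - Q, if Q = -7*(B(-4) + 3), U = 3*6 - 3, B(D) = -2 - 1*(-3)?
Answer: -455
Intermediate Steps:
B(D) = 1 (B(D) = -2 + 3 = 1)
U = 15 (U = 18 - 3 = 15)
Q = -28 (Q = -7*(1 + 3) = -7*4 = -28)
-7*(6*(-3*(-3)) + U) - Q = -7*(6*(-3*(-3)) + 15) - 1*(-28) = -7*(6*9 + 15) + 28 = -7*(54 + 15) + 28 = -7*69 + 28 = -483 + 28 = -455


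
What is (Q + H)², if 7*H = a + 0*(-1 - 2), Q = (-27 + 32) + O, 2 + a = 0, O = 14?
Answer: 17161/49 ≈ 350.22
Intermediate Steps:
a = -2 (a = -2 + 0 = -2)
Q = 19 (Q = (-27 + 32) + 14 = 5 + 14 = 19)
H = -2/7 (H = (-2 + 0*(-1 - 2))/7 = (-2 + 0*(-3))/7 = (-2 + 0)/7 = (⅐)*(-2) = -2/7 ≈ -0.28571)
(Q + H)² = (19 - 2/7)² = (131/7)² = 17161/49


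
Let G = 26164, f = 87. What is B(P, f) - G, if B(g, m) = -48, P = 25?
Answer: -26212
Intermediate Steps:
B(P, f) - G = -48 - 1*26164 = -48 - 26164 = -26212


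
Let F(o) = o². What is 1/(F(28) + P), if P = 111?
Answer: 1/895 ≈ 0.0011173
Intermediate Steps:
1/(F(28) + P) = 1/(28² + 111) = 1/(784 + 111) = 1/895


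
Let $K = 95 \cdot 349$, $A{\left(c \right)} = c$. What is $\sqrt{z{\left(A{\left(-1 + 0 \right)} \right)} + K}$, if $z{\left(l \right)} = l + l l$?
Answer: $\sqrt{33155} \approx 182.09$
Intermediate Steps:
$K = 33155$
$z{\left(l \right)} = l + l^{2}$
$\sqrt{z{\left(A{\left(-1 + 0 \right)} \right)} + K} = \sqrt{\left(-1 + 0\right) \left(1 + \left(-1 + 0\right)\right) + 33155} = \sqrt{- (1 - 1) + 33155} = \sqrt{\left(-1\right) 0 + 33155} = \sqrt{0 + 33155} = \sqrt{33155}$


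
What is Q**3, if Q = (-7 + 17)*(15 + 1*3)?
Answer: 5832000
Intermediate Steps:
Q = 180 (Q = 10*(15 + 3) = 10*18 = 180)
Q**3 = 180**3 = 5832000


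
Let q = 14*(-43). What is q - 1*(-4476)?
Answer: 3874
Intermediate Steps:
q = -602
q - 1*(-4476) = -602 - 1*(-4476) = -602 + 4476 = 3874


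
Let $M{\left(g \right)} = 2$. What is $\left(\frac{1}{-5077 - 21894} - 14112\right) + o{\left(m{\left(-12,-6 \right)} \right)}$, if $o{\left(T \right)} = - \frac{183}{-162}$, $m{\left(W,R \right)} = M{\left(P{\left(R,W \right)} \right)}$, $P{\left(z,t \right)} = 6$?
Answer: $- \frac{20551551431}{1456434} \approx -14111.0$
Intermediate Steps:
$m{\left(W,R \right)} = 2$
$o{\left(T \right)} = \frac{61}{54}$ ($o{\left(T \right)} = \left(-183\right) \left(- \frac{1}{162}\right) = \frac{61}{54}$)
$\left(\frac{1}{-5077 - 21894} - 14112\right) + o{\left(m{\left(-12,-6 \right)} \right)} = \left(\frac{1}{-5077 - 21894} - 14112\right) + \frac{61}{54} = \left(\frac{1}{-26971} - 14112\right) + \frac{61}{54} = \left(- \frac{1}{26971} - 14112\right) + \frac{61}{54} = - \frac{380614753}{26971} + \frac{61}{54} = - \frac{20551551431}{1456434}$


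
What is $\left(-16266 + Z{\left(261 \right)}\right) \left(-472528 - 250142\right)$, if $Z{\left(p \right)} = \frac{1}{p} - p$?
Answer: $\frac{1039090095940}{87} \approx 1.1944 \cdot 10^{10}$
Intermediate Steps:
$\left(-16266 + Z{\left(261 \right)}\right) \left(-472528 - 250142\right) = \left(-16266 + \left(\frac{1}{261} - 261\right)\right) \left(-472528 - 250142\right) = \left(-16266 + \left(\frac{1}{261} - 261\right)\right) \left(-722670\right) = \left(-16266 - \frac{68120}{261}\right) \left(-722670\right) = \left(- \frac{4313546}{261}\right) \left(-722670\right) = \frac{1039090095940}{87}$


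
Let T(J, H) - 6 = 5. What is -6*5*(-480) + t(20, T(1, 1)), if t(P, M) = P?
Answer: 14420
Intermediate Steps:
T(J, H) = 11 (T(J, H) = 6 + 5 = 11)
-6*5*(-480) + t(20, T(1, 1)) = -6*5*(-480) + 20 = -30*(-480) + 20 = 14400 + 20 = 14420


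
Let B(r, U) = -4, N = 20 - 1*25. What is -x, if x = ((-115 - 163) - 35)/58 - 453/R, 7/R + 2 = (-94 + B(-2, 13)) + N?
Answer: -393797/58 ≈ -6789.6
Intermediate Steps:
N = -5 (N = 20 - 25 = -5)
R = -1/15 (R = 7/(-2 + ((-94 - 4) - 5)) = 7/(-2 + (-98 - 5)) = 7/(-2 - 103) = 7/(-105) = 7*(-1/105) = -1/15 ≈ -0.066667)
x = 393797/58 (x = ((-115 - 163) - 35)/58 - 453/(-1/15) = (-278 - 35)*(1/58) - 453*(-15) = -313*1/58 + 6795 = -313/58 + 6795 = 393797/58 ≈ 6789.6)
-x = -1*393797/58 = -393797/58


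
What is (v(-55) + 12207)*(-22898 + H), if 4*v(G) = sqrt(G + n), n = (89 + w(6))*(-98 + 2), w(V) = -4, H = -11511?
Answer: -420030663 - 34409*I*sqrt(8215)/4 ≈ -4.2003e+8 - 7.7968e+5*I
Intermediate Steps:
n = -8160 (n = (89 - 4)*(-98 + 2) = 85*(-96) = -8160)
v(G) = sqrt(-8160 + G)/4 (v(G) = sqrt(G - 8160)/4 = sqrt(-8160 + G)/4)
(v(-55) + 12207)*(-22898 + H) = (sqrt(-8160 - 55)/4 + 12207)*(-22898 - 11511) = (sqrt(-8215)/4 + 12207)*(-34409) = ((I*sqrt(8215))/4 + 12207)*(-34409) = (I*sqrt(8215)/4 + 12207)*(-34409) = (12207 + I*sqrt(8215)/4)*(-34409) = -420030663 - 34409*I*sqrt(8215)/4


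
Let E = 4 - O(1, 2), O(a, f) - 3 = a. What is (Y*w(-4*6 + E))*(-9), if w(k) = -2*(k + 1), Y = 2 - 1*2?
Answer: 0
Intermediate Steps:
O(a, f) = 3 + a
Y = 0 (Y = 2 - 2 = 0)
E = 0 (E = 4 - (3 + 1) = 4 - 1*4 = 4 - 4 = 0)
w(k) = -2 - 2*k (w(k) = -2*(1 + k) = -2 - 2*k)
(Y*w(-4*6 + E))*(-9) = (0*(-2 - 2*(-4*6 + 0)))*(-9) = (0*(-2 - 2*(-24 + 0)))*(-9) = (0*(-2 - 2*(-24)))*(-9) = (0*(-2 + 48))*(-9) = (0*46)*(-9) = 0*(-9) = 0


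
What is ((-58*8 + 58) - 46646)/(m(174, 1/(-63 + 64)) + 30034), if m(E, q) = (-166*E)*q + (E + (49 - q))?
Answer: -11763/343 ≈ -34.294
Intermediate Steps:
m(E, q) = 49 + E - q - 166*E*q (m(E, q) = -166*E*q + (49 + E - q) = 49 + E - q - 166*E*q)
((-58*8 + 58) - 46646)/(m(174, 1/(-63 + 64)) + 30034) = ((-58*8 + 58) - 46646)/((49 + 174 - 1/(-63 + 64) - 166*174/(-63 + 64)) + 30034) = ((-464 + 58) - 46646)/((49 + 174 - 1/1 - 166*174/1) + 30034) = (-406 - 46646)/((49 + 174 - 1*1 - 166*174*1) + 30034) = -47052/((49 + 174 - 1 - 28884) + 30034) = -47052/(-28662 + 30034) = -47052/1372 = -47052*1/1372 = -11763/343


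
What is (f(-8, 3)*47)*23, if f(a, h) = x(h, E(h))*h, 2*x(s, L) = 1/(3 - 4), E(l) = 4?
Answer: -3243/2 ≈ -1621.5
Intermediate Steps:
x(s, L) = -1/2 (x(s, L) = 1/(2*(3 - 4)) = (1/2)/(-1) = (1/2)*(-1) = -1/2)
f(a, h) = -h/2
(f(-8, 3)*47)*23 = (-1/2*3*47)*23 = -3/2*47*23 = -141/2*23 = -3243/2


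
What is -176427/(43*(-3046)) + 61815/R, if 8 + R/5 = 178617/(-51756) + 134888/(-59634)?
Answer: -831718300259551455/923924224403894 ≈ -900.20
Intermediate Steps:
R = -35270206615/514402884 (R = -40 + 5*(178617/(-51756) + 134888/(-59634)) = -40 + 5*(178617*(-1/51756) + 134888*(-1/59634)) = -40 + 5*(-59539/17252 - 67444/29817) = -40 + 5*(-2938818251/514402884) = -40 - 14694091255/514402884 = -35270206615/514402884 ≈ -68.565)
-176427/(43*(-3046)) + 61815/R = -176427/(43*(-3046)) + 61815/(-35270206615/514402884) = -176427/(-130978) + 61815*(-514402884/35270206615) = -176427*(-1/130978) - 6359562854892/7054041323 = 176427/130978 - 6359562854892/7054041323 = -831718300259551455/923924224403894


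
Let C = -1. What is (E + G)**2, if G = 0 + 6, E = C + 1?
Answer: 36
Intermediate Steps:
E = 0 (E = -1 + 1 = 0)
G = 6
(E + G)**2 = (0 + 6)**2 = 6**2 = 36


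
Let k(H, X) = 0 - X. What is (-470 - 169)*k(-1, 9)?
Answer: 5751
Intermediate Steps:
k(H, X) = -X
(-470 - 169)*k(-1, 9) = (-470 - 169)*(-1*9) = -639*(-9) = 5751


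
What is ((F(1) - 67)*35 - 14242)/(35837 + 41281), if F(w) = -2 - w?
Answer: -2782/12853 ≈ -0.21645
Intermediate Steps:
((F(1) - 67)*35 - 14242)/(35837 + 41281) = (((-2 - 1*1) - 67)*35 - 14242)/(35837 + 41281) = (((-2 - 1) - 67)*35 - 14242)/77118 = ((-3 - 67)*35 - 14242)*(1/77118) = (-70*35 - 14242)*(1/77118) = (-2450 - 14242)*(1/77118) = -16692*1/77118 = -2782/12853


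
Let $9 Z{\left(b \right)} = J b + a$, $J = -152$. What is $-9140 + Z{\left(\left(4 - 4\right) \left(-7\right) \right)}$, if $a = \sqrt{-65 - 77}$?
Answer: $-9140 + \frac{i \sqrt{142}}{9} \approx -9140.0 + 1.324 i$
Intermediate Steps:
$a = i \sqrt{142}$ ($a = \sqrt{-142} = i \sqrt{142} \approx 11.916 i$)
$Z{\left(b \right)} = - \frac{152 b}{9} + \frac{i \sqrt{142}}{9}$ ($Z{\left(b \right)} = \frac{- 152 b + i \sqrt{142}}{9} = - \frac{152 b}{9} + \frac{i \sqrt{142}}{9}$)
$-9140 + Z{\left(\left(4 - 4\right) \left(-7\right) \right)} = -9140 - \left(- \frac{i \sqrt{142}}{9} + \frac{152}{9} \left(4 - 4\right) \left(-7\right)\right) = -9140 - \left(- \frac{i \sqrt{142}}{9} + \frac{152}{9} \cdot 0 \left(-7\right)\right) = -9140 + \left(\left(- \frac{152}{9}\right) 0 + \frac{i \sqrt{142}}{9}\right) = -9140 + \left(0 + \frac{i \sqrt{142}}{9}\right) = -9140 + \frac{i \sqrt{142}}{9}$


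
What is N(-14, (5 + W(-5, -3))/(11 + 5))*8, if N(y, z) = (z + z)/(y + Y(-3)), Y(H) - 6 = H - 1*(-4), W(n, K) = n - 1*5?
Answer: 5/7 ≈ 0.71429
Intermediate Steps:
W(n, K) = -5 + n (W(n, K) = n - 5 = -5 + n)
Y(H) = 10 + H (Y(H) = 6 + (H - 1*(-4)) = 6 + (H + 4) = 6 + (4 + H) = 10 + H)
N(y, z) = 2*z/(7 + y) (N(y, z) = (z + z)/(y + (10 - 3)) = (2*z)/(y + 7) = (2*z)/(7 + y) = 2*z/(7 + y))
N(-14, (5 + W(-5, -3))/(11 + 5))*8 = (2*((5 + (-5 - 5))/(11 + 5))/(7 - 14))*8 = (2*((5 - 10)/16)/(-7))*8 = (2*(-5*1/16)*(-1/7))*8 = (2*(-5/16)*(-1/7))*8 = (5/56)*8 = 5/7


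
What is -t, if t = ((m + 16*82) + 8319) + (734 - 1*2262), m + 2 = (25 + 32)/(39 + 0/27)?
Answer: -105332/13 ≈ -8102.5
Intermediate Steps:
m = -7/13 (m = -2 + (25 + 32)/(39 + 0/27) = -2 + 57/(39 + 0*(1/27)) = -2 + 57/(39 + 0) = -2 + 57/39 = -2 + 57*(1/39) = -2 + 19/13 = -7/13 ≈ -0.53846)
t = 105332/13 (t = ((-7/13 + 16*82) + 8319) + (734 - 1*2262) = ((-7/13 + 1312) + 8319) + (734 - 2262) = (17049/13 + 8319) - 1528 = 125196/13 - 1528 = 105332/13 ≈ 8102.5)
-t = -1*105332/13 = -105332/13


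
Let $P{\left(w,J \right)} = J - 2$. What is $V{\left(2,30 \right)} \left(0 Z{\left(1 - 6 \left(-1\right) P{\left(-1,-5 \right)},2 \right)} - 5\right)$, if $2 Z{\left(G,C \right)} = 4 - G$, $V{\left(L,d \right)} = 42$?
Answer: $-210$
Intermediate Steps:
$P{\left(w,J \right)} = -2 + J$ ($P{\left(w,J \right)} = J - 2 = -2 + J$)
$Z{\left(G,C \right)} = 2 - \frac{G}{2}$ ($Z{\left(G,C \right)} = \frac{4 - G}{2} = 2 - \frac{G}{2}$)
$V{\left(2,30 \right)} \left(0 Z{\left(1 - 6 \left(-1\right) P{\left(-1,-5 \right)},2 \right)} - 5\right) = 42 \left(0 \left(2 - \frac{1 - 6 \left(-1\right) \left(-2 - 5\right)}{2}\right) - 5\right) = 42 \left(0 \left(2 - \frac{1 - \left(-6\right) \left(-7\right)}{2}\right) - 5\right) = 42 \left(0 \left(2 - \frac{1 - 42}{2}\right) - 5\right) = 42 \left(0 \left(2 - - \frac{41}{2}\right) - 5\right) = 42 \left(0 \left(2 + \frac{41}{2}\right) - 5\right) = 42 \left(0 \cdot \frac{45}{2} - 5\right) = 42 \left(0 - 5\right) = 42 \left(-5\right) = -210$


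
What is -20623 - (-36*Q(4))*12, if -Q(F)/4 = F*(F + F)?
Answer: -75919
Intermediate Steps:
Q(F) = -8*F**2 (Q(F) = -4*F*(F + F) = -4*F*2*F = -8*F**2)
-20623 - (-36*Q(4))*12 = -20623 - (-(-288)*4**2)*12 = -20623 - (-(-288)*16)*12 = -20623 - (-36*(-128))*12 = -20623 - 4608*12 = -20623 - 1*55296 = -20623 - 55296 = -75919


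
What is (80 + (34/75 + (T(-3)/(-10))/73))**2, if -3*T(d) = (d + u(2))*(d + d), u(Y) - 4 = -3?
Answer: 194050822144/29975625 ≈ 6473.6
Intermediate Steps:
u(Y) = 1 (u(Y) = 4 - 3 = 1)
T(d) = -2*d*(1 + d)/3 (T(d) = -(d + 1)*(d + d)/3 = -(1 + d)*2*d/3 = -2*d*(1 + d)/3)
(80 + (34/75 + (T(-3)/(-10))/73))**2 = (80 + (34/75 + (-2/3*(-3)*(1 - 3)/(-10))/73))**2 = (80 + (34*(1/75) + (-2/3*(-3)*(-2)*(-1/10))*(1/73)))**2 = (80 + (34/75 - 4*(-1/10)*(1/73)))**2 = (80 + (34/75 + (2/5)*(1/73)))**2 = (80 + (34/75 + 2/365))**2 = (80 + 2512/5475)**2 = (440512/5475)**2 = 194050822144/29975625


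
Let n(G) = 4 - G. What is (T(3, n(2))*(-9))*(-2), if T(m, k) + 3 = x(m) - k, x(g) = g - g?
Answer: -90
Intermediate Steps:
x(g) = 0
T(m, k) = -3 - k (T(m, k) = -3 + (0 - k) = -3 - k)
(T(3, n(2))*(-9))*(-2) = ((-3 - (4 - 1*2))*(-9))*(-2) = ((-3 - (4 - 2))*(-9))*(-2) = ((-3 - 1*2)*(-9))*(-2) = ((-3 - 2)*(-9))*(-2) = -5*(-9)*(-2) = 45*(-2) = -90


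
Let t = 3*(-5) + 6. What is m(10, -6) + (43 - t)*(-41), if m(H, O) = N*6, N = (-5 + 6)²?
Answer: -2126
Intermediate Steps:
t = -9 (t = -15 + 6 = -9)
N = 1 (N = 1² = 1)
m(H, O) = 6 (m(H, O) = 1*6 = 6)
m(10, -6) + (43 - t)*(-41) = 6 + (43 - 1*(-9))*(-41) = 6 + (43 + 9)*(-41) = 6 + 52*(-41) = 6 - 2132 = -2126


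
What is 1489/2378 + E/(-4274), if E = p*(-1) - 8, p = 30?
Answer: 3227175/5081786 ≈ 0.63505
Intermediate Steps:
E = -38 (E = 30*(-1) - 8 = -30 - 8 = -38)
1489/2378 + E/(-4274) = 1489/2378 - 38/(-4274) = 1489*(1/2378) - 38*(-1/4274) = 1489/2378 + 19/2137 = 3227175/5081786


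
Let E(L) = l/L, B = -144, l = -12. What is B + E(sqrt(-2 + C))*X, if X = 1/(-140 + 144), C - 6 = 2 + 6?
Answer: -144 - sqrt(3)/2 ≈ -144.87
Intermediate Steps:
C = 14 (C = 6 + (2 + 6) = 6 + 8 = 14)
E(L) = -12/L
X = 1/4 ≈ 0.25000
B + E(sqrt(-2 + C))*X = -144 - 12/sqrt(-2 + 14)*(1/4) = -144 - 12*sqrt(3)/6*(1/4) = -144 - 2*sqrt(3)*(1/4) = -144 - sqrt(3)/2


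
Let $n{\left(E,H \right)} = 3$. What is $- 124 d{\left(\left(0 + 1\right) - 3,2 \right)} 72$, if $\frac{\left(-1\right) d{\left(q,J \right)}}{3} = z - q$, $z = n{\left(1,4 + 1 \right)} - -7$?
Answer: $321408$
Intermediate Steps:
$z = 10$ ($z = 3 - -7 = 3 + 7 = 10$)
$d{\left(q,J \right)} = -30 + 3 q$ ($d{\left(q,J \right)} = - 3 \left(10 - q\right) = -30 + 3 q$)
$- 124 d{\left(\left(0 + 1\right) - 3,2 \right)} 72 = - 124 \left(-30 + 3 \left(\left(0 + 1\right) - 3\right)\right) 72 = - 124 \left(-30 + 3 \left(1 - 3\right)\right) 72 = - 124 \left(-30 + 3 \left(-2\right)\right) 72 = - 124 \left(-30 - 6\right) 72 = \left(-124\right) \left(-36\right) 72 = 4464 \cdot 72 = 321408$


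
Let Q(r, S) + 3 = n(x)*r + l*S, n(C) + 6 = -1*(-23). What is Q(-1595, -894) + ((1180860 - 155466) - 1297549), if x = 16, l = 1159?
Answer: -1335419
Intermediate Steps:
n(C) = 17 (n(C) = -6 - 1*(-23) = -6 + 23 = 17)
Q(r, S) = -3 + 17*r + 1159*S (Q(r, S) = -3 + (17*r + 1159*S) = -3 + 17*r + 1159*S)
Q(-1595, -894) + ((1180860 - 155466) - 1297549) = (-3 + 17*(-1595) + 1159*(-894)) + ((1180860 - 155466) - 1297549) = (-3 - 27115 - 1036146) + (1025394 - 1297549) = -1063264 - 272155 = -1335419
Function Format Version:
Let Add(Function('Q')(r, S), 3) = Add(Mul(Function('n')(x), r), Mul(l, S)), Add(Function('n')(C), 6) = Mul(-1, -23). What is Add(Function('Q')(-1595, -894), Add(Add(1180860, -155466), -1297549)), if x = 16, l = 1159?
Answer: -1335419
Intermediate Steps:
Function('n')(C) = 17 (Function('n')(C) = Add(-6, Mul(-1, -23)) = Add(-6, 23) = 17)
Function('Q')(r, S) = Add(-3, Mul(17, r), Mul(1159, S)) (Function('Q')(r, S) = Add(-3, Add(Mul(17, r), Mul(1159, S))) = Add(-3, Mul(17, r), Mul(1159, S)))
Add(Function('Q')(-1595, -894), Add(Add(1180860, -155466), -1297549)) = Add(Add(-3, Mul(17, -1595), Mul(1159, -894)), Add(Add(1180860, -155466), -1297549)) = Add(Add(-3, -27115, -1036146), Add(1025394, -1297549)) = Add(-1063264, -272155) = -1335419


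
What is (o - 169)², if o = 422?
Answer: 64009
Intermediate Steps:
(o - 169)² = (422 - 169)² = 253² = 64009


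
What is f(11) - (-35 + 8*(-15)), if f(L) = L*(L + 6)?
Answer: 342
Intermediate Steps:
f(L) = L*(6 + L)
f(11) - (-35 + 8*(-15)) = 11*(6 + 11) - (-35 + 8*(-15)) = 11*17 - (-35 - 120) = 187 - 1*(-155) = 187 + 155 = 342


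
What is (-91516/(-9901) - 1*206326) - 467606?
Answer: -6672509216/9901 ≈ -6.7392e+5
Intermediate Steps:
(-91516/(-9901) - 1*206326) - 467606 = (-91516*(-1/9901) - 206326) - 467606 = (91516/9901 - 206326) - 467606 = -2042742210/9901 - 467606 = -6672509216/9901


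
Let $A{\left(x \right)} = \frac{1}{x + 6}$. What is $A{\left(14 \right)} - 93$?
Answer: $- \frac{1859}{20} \approx -92.95$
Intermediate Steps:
$A{\left(x \right)} = \frac{1}{6 + x}$
$A{\left(14 \right)} - 93 = \frac{1}{6 + 14} - 93 = \frac{1}{20} - 93 = - \frac{1859}{20}$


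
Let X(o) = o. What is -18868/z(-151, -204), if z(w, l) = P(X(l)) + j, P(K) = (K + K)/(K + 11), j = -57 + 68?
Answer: -3641524/2531 ≈ -1438.8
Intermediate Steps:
j = 11
P(K) = 2*K/(11 + K) (P(K) = (2*K)/(11 + K) = 2*K/(11 + K))
z(w, l) = 11 + 2*l/(11 + l) (z(w, l) = 2*l/(11 + l) + 11 = 11 + 2*l/(11 + l))
-18868/z(-151, -204) = -18868*(11 - 204)/(121 + 13*(-204)) = -18868*(-193/(121 - 2652)) = -18868/((-1/193*(-2531))) = -18868/2531/193 = -18868*193/2531 = -3641524/2531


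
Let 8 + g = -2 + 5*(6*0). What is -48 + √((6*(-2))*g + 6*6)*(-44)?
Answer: -48 - 88*√39 ≈ -597.56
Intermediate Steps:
g = -10 (g = -8 + (-2 + 5*(6*0)) = -8 + (-2 + 5*0) = -8 + (-2 + 0) = -8 - 2 = -10)
-48 + √((6*(-2))*g + 6*6)*(-44) = -48 + √((6*(-2))*(-10) + 6*6)*(-44) = -48 + √(-12*(-10) + 36)*(-44) = -48 + √(120 + 36)*(-44) = -48 + √156*(-44) = -48 + (2*√39)*(-44) = -48 - 88*√39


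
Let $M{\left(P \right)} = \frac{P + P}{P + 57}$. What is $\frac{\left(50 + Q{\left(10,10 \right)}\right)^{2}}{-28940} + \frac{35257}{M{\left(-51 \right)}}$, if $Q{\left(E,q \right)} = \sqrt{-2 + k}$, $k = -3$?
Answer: $- \frac{204075999}{98396} - \frac{5 i \sqrt{5}}{1447} \approx -2074.0 - 0.0077266 i$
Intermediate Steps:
$M{\left(P \right)} = \frac{2 P}{57 + P}$
$Q{\left(E,q \right)} = i \sqrt{5}$ ($Q{\left(E,q \right)} = \sqrt{-2 - 3} = \sqrt{-5} = i \sqrt{5}$)
$\frac{\left(50 + Q{\left(10,10 \right)}\right)^{2}}{-28940} + \frac{35257}{M{\left(-51 \right)}} = \frac{\left(50 + i \sqrt{5}\right)^{2}}{-28940} + \frac{35257}{2 \left(-51\right) \frac{1}{57 - 51}} = \left(50 + i \sqrt{5}\right)^{2} \left(- \frac{1}{28940}\right) + \frac{35257}{2 \left(-51\right) \frac{1}{6}} = - \frac{\left(50 + i \sqrt{5}\right)^{2}}{28940} + \frac{35257}{2 \left(-51\right) \frac{1}{6}} = - \frac{\left(50 + i \sqrt{5}\right)^{2}}{28940} + \frac{35257}{-17} = - \frac{\left(50 + i \sqrt{5}\right)^{2}}{28940} + 35257 \left(- \frac{1}{17}\right) = - \frac{\left(50 + i \sqrt{5}\right)^{2}}{28940} - \frac{35257}{17} = - \frac{35257}{17} - \frac{\left(50 + i \sqrt{5}\right)^{2}}{28940}$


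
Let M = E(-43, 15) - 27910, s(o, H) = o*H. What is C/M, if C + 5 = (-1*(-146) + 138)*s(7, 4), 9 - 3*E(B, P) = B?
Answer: -23841/83678 ≈ -0.28491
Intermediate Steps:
E(B, P) = 3 - B/3
s(o, H) = H*o
C = 7947 (C = -5 + (-1*(-146) + 138)*(4*7) = -5 + (146 + 138)*28 = -5 + 284*28 = -5 + 7952 = 7947)
M = -83678/3 (M = (3 - ⅓*(-43)) - 27910 = (3 + 43/3) - 27910 = 52/3 - 27910 = -83678/3 ≈ -27893.)
C/M = 7947/(-83678/3) = 7947*(-3/83678) = -23841/83678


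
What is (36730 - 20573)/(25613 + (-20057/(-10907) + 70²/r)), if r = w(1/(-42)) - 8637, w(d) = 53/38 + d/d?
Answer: 11564373735577/18333416336224 ≈ 0.63078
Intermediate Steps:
w(d) = 91/38 (w(d) = 53*(1/38) + 1 = 53/38 + 1 = 91/38)
r = -328115/38 (r = 91/38 - 8637 = -328115/38 ≈ -8634.6)
(36730 - 20573)/(25613 + (-20057/(-10907) + 70²/r)) = (36730 - 20573)/(25613 + (-20057/(-10907) + 70²/(-328115/38))) = 16157/(25613 + (-20057*(-1/10907) + 4900*(-38/328115))) = 16157/(25613 + (20057/10907 - 37240/65623)) = 16157/(25613 + 910023831/715750061) = 16157/(18333416336224/715750061) = 16157*(715750061/18333416336224) = 11564373735577/18333416336224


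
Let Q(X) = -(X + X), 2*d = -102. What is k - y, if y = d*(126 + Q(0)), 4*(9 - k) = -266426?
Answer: 146083/2 ≈ 73042.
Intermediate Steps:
d = -51 (d = (½)*(-102) = -51)
Q(X) = -2*X
k = 133231/2 (k = 9 - ¼*(-266426) = 9 + 133213/2 = 133231/2 ≈ 66616.)
y = -6426 (y = -51*(126 - 2*0) = -51*(126 + 0) = -51*126 = -6426)
k - y = 133231/2 - 1*(-6426) = 133231/2 + 6426 = 146083/2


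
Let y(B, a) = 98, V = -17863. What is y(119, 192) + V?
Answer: -17765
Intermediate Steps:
y(119, 192) + V = 98 - 17863 = -17765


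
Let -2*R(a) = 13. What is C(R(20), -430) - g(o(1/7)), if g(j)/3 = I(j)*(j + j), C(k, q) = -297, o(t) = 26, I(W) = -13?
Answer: 1731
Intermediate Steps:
R(a) = -13/2 (R(a) = -½*13 = -13/2)
g(j) = -78*j (g(j) = 3*(-13*(j + j)) = 3*(-26*j) = -78*j)
C(R(20), -430) - g(o(1/7)) = -297 - (-78)*26 = -297 - 1*(-2028) = -297 + 2028 = 1731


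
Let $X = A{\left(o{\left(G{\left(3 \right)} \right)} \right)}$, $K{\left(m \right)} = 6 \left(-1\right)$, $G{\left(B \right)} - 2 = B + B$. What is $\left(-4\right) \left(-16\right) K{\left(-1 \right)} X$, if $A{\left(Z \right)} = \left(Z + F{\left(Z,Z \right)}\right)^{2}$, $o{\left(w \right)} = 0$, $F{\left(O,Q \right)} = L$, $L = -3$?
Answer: $-3456$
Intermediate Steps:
$F{\left(O,Q \right)} = -3$
$G{\left(B \right)} = 2 + 2 B$ ($G{\left(B \right)} = 2 + \left(B + B\right) = 2 + 2 B$)
$K{\left(m \right)} = -6$
$A{\left(Z \right)} = \left(-3 + Z\right)^{2}$ ($A{\left(Z \right)} = \left(Z - 3\right)^{2} = \left(-3 + Z\right)^{2}$)
$X = 9$ ($X = \left(-3 + 0\right)^{2} = \left(-3\right)^{2} = 9$)
$\left(-4\right) \left(-16\right) K{\left(-1 \right)} X = \left(-4\right) \left(-16\right) \left(-6\right) 9 = 64 \left(-6\right) 9 = \left(-384\right) 9 = -3456$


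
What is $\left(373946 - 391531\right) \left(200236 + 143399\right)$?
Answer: $-6042821475$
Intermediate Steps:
$\left(373946 - 391531\right) \left(200236 + 143399\right) = \left(-17585\right) 343635 = -6042821475$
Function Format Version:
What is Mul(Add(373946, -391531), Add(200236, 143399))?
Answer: -6042821475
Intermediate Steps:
Mul(Add(373946, -391531), Add(200236, 143399)) = Mul(-17585, 343635) = -6042821475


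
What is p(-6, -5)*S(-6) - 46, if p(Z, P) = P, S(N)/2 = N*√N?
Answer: -46 + 60*I*√6 ≈ -46.0 + 146.97*I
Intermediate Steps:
S(N) = 2*N^(3/2) (S(N) = 2*(N*√N) = 2*N^(3/2))
p(-6, -5)*S(-6) - 46 = -10*(-6)^(3/2) - 46 = -10*(-6*I*√6) - 46 = -(-60)*I*√6 - 46 = 60*I*√6 - 46 = -46 + 60*I*√6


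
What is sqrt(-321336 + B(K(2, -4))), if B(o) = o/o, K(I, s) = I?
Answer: I*sqrt(321335) ≈ 566.86*I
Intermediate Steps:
B(o) = 1
sqrt(-321336 + B(K(2, -4))) = sqrt(-321336 + 1) = sqrt(-321335) = I*sqrt(321335)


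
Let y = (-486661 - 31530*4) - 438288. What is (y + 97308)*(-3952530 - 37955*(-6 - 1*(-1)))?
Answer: 3588768971555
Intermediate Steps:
y = -1051069 (y = (-486661 - 126120) - 438288 = -612781 - 438288 = -1051069)
(y + 97308)*(-3952530 - 37955*(-6 - 1*(-1))) = (-1051069 + 97308)*(-3952530 - 37955*(-6 - 1*(-1))) = -953761*(-3952530 - 37955*(-6 + 1)) = -953761*(-3952530 - 37955*(-5)) = -953761*(-3952530 + 189775) = -953761*(-3762755) = 3588768971555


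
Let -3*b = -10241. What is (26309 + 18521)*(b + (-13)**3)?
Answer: 163629500/3 ≈ 5.4543e+7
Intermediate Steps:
b = 10241/3 (b = -1/3*(-10241) = 10241/3 ≈ 3413.7)
(26309 + 18521)*(b + (-13)**3) = (26309 + 18521)*(10241/3 + (-13)**3) = 44830*(10241/3 - 2197) = 44830*(3650/3) = 163629500/3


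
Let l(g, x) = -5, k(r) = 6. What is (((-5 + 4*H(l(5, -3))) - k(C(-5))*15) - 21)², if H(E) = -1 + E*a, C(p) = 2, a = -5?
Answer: 400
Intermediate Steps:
H(E) = -1 - 5*E (H(E) = -1 + E*(-5) = -1 - 5*E)
(((-5 + 4*H(l(5, -3))) - k(C(-5))*15) - 21)² = (((-5 + 4*(-1 - 5*(-5))) - 6*15) - 21)² = (((-5 + 4*(-1 + 25)) - 1*90) - 21)² = (((-5 + 4*24) - 90) - 21)² = (((-5 + 96) - 90) - 21)² = ((91 - 90) - 21)² = (1 - 21)² = (-20)² = 400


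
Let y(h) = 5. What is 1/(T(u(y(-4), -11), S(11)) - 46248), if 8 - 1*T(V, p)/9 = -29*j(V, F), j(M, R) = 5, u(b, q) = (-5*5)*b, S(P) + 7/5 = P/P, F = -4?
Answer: -1/44871 ≈ -2.2286e-5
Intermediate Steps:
S(P) = -⅖ (S(P) = -7/5 + P/P = -7/5 + 1 = -⅖)
u(b, q) = -25*b
T(V, p) = 1377 (T(V, p) = 72 - (-261)*5 = 72 - 9*(-145) = 72 + 1305 = 1377)
1/(T(u(y(-4), -11), S(11)) - 46248) = 1/(1377 - 46248) = 1/(-44871) = -1/44871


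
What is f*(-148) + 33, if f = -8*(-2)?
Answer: -2335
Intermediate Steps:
f = 16
f*(-148) + 33 = 16*(-148) + 33 = -2368 + 33 = -2335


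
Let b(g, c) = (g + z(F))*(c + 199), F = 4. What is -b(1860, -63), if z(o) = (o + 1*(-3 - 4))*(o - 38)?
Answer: -266832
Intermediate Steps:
z(o) = (-38 + o)*(-7 + o) (z(o) = (o + 1*(-7))*(-38 + o) = (o - 7)*(-38 + o) = (-7 + o)*(-38 + o) = (-38 + o)*(-7 + o))
b(g, c) = (102 + g)*(199 + c) (b(g, c) = (g + (266 + 4² - 45*4))*(c + 199) = (g + (266 + 16 - 180))*(199 + c) = (g + 102)*(199 + c) = (102 + g)*(199 + c))
-b(1860, -63) = -(20298 + 102*(-63) + 199*1860 - 63*1860) = -(20298 - 6426 + 370140 - 117180) = -1*266832 = -266832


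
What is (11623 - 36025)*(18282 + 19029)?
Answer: -910463022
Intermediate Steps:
(11623 - 36025)*(18282 + 19029) = -24402*37311 = -910463022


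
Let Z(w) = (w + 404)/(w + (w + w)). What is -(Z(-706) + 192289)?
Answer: -203634202/1059 ≈ -1.9229e+5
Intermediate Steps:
Z(w) = (404 + w)/(3*w) (Z(w) = (404 + w)/(w + 2*w) = (404 + w)/((3*w)) = (404 + w)*(1/(3*w)) = (404 + w)/(3*w))
-(Z(-706) + 192289) = -((1/3)*(404 - 706)/(-706) + 192289) = -((1/3)*(-1/706)*(-302) + 192289) = -(151/1059 + 192289) = -1*203634202/1059 = -203634202/1059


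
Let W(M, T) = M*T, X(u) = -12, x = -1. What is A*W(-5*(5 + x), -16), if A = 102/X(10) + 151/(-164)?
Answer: -123600/41 ≈ -3014.6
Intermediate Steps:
A = -1545/164 (A = 102/(-12) + 151/(-164) = 102*(-1/12) + 151*(-1/164) = -17/2 - 151/164 = -1545/164 ≈ -9.4207)
A*W(-5*(5 + x), -16) = -1545*(-5*(5 - 1))*(-16)/164 = -1545*(-5*4)*(-16)/164 = -(-7725)*(-16)/41 = -1545/164*320 = -123600/41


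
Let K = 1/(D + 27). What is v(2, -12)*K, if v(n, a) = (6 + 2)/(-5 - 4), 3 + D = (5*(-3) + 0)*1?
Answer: -8/81 ≈ -0.098765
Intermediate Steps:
D = -18 (D = -3 + (5*(-3) + 0)*1 = -3 + (-15 + 0)*1 = -3 - 15*1 = -3 - 15 = -18)
v(n, a) = -8/9 (v(n, a) = 8/(-9) = 8*(-⅑) = -8/9)
K = ⅑ (K = 1/(-18 + 27) = 1/9 = ⅑ ≈ 0.11111)
v(2, -12)*K = -8/9*⅑ = -8/81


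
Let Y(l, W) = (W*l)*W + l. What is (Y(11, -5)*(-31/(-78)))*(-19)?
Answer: -6479/3 ≈ -2159.7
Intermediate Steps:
Y(l, W) = l + l*W² (Y(l, W) = l*W² + l = l + l*W²)
(Y(11, -5)*(-31/(-78)))*(-19) = ((11*(1 + (-5)²))*(-31/(-78)))*(-19) = ((11*(1 + 25))*(-31*(-1/78)))*(-19) = ((11*26)*(31/78))*(-19) = (286*(31/78))*(-19) = (341/3)*(-19) = -6479/3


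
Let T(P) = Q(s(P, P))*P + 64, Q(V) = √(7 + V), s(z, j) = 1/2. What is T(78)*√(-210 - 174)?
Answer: I*√6*(512 + 312*√30) ≈ 5440.1*I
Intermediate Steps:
s(z, j) = ½
T(P) = 64 + P*√30/2 (T(P) = √(7 + ½)*P + 64 = √(15/2)*P + 64 = (√30/2)*P + 64 = P*√30/2 + 64 = 64 + P*√30/2)
T(78)*√(-210 - 174) = (64 + (½)*78*√30)*√(-210 - 174) = (64 + 39*√30)*√(-384) = (64 + 39*√30)*(8*I*√6) = 8*I*√6*(64 + 39*√30)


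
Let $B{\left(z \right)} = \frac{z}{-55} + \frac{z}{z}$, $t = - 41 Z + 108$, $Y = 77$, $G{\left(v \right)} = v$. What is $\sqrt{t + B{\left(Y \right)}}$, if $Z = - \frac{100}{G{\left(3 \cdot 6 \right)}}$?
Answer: $\frac{14 \sqrt{385}}{15} \approx 18.313$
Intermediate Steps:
$Z = - \frac{50}{9}$ ($Z = - \frac{100}{3 \cdot 6} = - \frac{100}{18} = \left(-100\right) \frac{1}{18} = - \frac{50}{9} \approx -5.5556$)
$t = \frac{3022}{9}$ ($t = \left(-41\right) \left(- \frac{50}{9}\right) + 108 = \frac{2050}{9} + 108 = \frac{3022}{9} \approx 335.78$)
$B{\left(z \right)} = 1 - \frac{z}{55}$ ($B{\left(z \right)} = z \left(- \frac{1}{55}\right) + 1 = - \frac{z}{55} + 1 = 1 - \frac{z}{55}$)
$\sqrt{t + B{\left(Y \right)}} = \sqrt{\frac{3022}{9} + \left(1 - \frac{7}{5}\right)} = \sqrt{\frac{3022}{9} - \frac{2}{5}} = \sqrt{\frac{15092}{45}} = \frac{14 \sqrt{385}}{15}$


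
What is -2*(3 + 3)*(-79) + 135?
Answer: 1083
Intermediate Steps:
-2*(3 + 3)*(-79) + 135 = -2*6*(-79) + 135 = -12*(-79) + 135 = 948 + 135 = 1083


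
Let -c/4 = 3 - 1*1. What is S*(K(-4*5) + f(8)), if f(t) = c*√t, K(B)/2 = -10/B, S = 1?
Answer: 1 - 16*√2 ≈ -21.627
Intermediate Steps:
c = -8 (c = -4*(3 - 1*1) = -4*(3 - 1) = -4*2 = -8)
K(B) = -20/B (K(B) = 2*(-10/B) = -20/B)
f(t) = -8*√t
S*(K(-4*5) + f(8)) = 1*(-20/((-4*5)) - 16*√2) = 1*(-20/(-20) - 16*√2) = 1*(-20*(-1/20) - 16*√2) = 1*(1 - 16*√2) = 1 - 16*√2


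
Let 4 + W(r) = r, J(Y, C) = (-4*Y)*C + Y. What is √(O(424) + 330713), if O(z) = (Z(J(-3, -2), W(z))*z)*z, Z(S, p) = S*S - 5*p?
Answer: I*√246142183 ≈ 15689.0*I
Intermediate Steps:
J(Y, C) = Y - 4*C*Y (J(Y, C) = -4*C*Y + Y = Y - 4*C*Y)
W(r) = -4 + r
Z(S, p) = S² - 5*p
O(z) = z²*(749 - 5*z) (O(z) = (((-3*(1 - 4*(-2)))² - 5*(-4 + z))*z)*z = (((-3*(1 + 8))² + (20 - 5*z))*z)*z = (((-3*9)² + (20 - 5*z))*z)*z = (((-27)² + (20 - 5*z))*z)*z = ((729 + (20 - 5*z))*z)*z = ((749 - 5*z)*z)*z = (z*(749 - 5*z))*z = z²*(749 - 5*z))
√(O(424) + 330713) = √(424²*(749 - 5*424) + 330713) = √(179776*(749 - 2120) + 330713) = √(179776*(-1371) + 330713) = √(-246472896 + 330713) = √(-246142183) = I*√246142183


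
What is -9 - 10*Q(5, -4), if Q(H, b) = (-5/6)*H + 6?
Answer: -82/3 ≈ -27.333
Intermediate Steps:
Q(H, b) = 6 - 5*H/6 (Q(H, b) = (-5*⅙)*H + 6 = -5*H/6 + 6 = 6 - 5*H/6)
-9 - 10*Q(5, -4) = -9 - 10*(6 - ⅚*5) = -9 - 10*(6 - 25/6) = -9 - 10*11/6 = -9 - 55/3 = -82/3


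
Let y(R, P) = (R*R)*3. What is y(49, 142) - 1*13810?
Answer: -6607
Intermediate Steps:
y(R, P) = 3*R**2 (y(R, P) = R**2*3 = 3*R**2)
y(49, 142) - 1*13810 = 3*49**2 - 1*13810 = 3*2401 - 13810 = 7203 - 13810 = -6607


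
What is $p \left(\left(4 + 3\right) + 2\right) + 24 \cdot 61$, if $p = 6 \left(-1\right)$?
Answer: $1410$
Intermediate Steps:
$p = -6$
$p \left(\left(4 + 3\right) + 2\right) + 24 \cdot 61 = - 6 \left(\left(4 + 3\right) + 2\right) + 24 \cdot 61 = - 6 \left(7 + 2\right) + 1464 = \left(-6\right) 9 + 1464 = -54 + 1464 = 1410$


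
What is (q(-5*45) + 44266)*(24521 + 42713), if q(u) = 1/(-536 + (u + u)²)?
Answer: 300540633433225/100982 ≈ 2.9762e+9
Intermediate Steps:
q(u) = 1/(-536 + 4*u²) (q(u) = 1/(-536 + (2*u)²) = 1/(-536 + 4*u²))
(q(-5*45) + 44266)*(24521 + 42713) = (1/(4*(-134 + (-5*45)²)) + 44266)*(24521 + 42713) = (1/(4*(-134 + (-225)²)) + 44266)*67234 = (1/(4*(-134 + 50625)) + 44266)*67234 = ((¼)/50491 + 44266)*67234 = ((¼)*(1/50491) + 44266)*67234 = (1/201964 + 44266)*67234 = (8940138425/201964)*67234 = 300540633433225/100982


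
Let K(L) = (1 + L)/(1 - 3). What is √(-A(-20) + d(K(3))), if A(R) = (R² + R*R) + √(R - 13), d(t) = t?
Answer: √(-802 - I*√33) ≈ 0.1014 - 28.32*I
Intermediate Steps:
K(L) = -½ - L/2 (K(L) = (1 + L)/(-2) = (1 + L)*(-½) = -½ - L/2)
A(R) = √(-13 + R) + 2*R² (A(R) = (R² + R²) + √(-13 + R) = 2*R² + √(-13 + R) = √(-13 + R) + 2*R²)
√(-A(-20) + d(K(3))) = √(-(√(-13 - 20) + 2*(-20)²) + (-½ - ½*3)) = √(-(√(-33) + 2*400) + (-½ - 3/2)) = √(-(I*√33 + 800) - 2) = √(-(800 + I*√33) - 2) = √((-800 - I*√33) - 2) = √(-802 - I*√33)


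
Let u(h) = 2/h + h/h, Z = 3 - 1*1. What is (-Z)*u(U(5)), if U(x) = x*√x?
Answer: -2 - 4*√5/25 ≈ -2.3578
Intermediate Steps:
U(x) = x^(3/2)
Z = 2 (Z = 3 - 1 = 2)
u(h) = 1 + 2/h (u(h) = 2/h + 1 = 1 + 2/h)
(-Z)*u(U(5)) = (-1*2)*((2 + 5^(3/2))/(5^(3/2))) = -2*(2 + 5*√5)/(5*√5) = -2*√5/25*(2 + 5*√5) = -2*√5*(2 + 5*√5)/25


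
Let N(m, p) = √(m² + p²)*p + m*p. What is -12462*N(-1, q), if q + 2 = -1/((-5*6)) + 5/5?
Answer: -60233/5 + 60233*√1741/150 ≈ 4708.3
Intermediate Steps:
q = -29/30 (q = -2 + (-1/((-5*6)) + 5/5) = -2 + (-1/(-30) + 5*(⅕)) = -2 + (-1*(-1/30) + 1) = -2 + (1/30 + 1) = -2 + 31/30 = -29/30 ≈ -0.96667)
N(m, p) = m*p + p*√(m² + p²) (N(m, p) = p*√(m² + p²) + m*p = m*p + p*√(m² + p²))
-12462*N(-1, q) = -(-60233)*(-1 + √((-1)² + (-29/30)²))/5 = -(-60233)*(-1 + √(1 + 841/900))/5 = -(-60233)*(-1 + √(1741/900))/5 = -(-60233)*(-1 + √1741/30)/5 = -12462*(29/30 - 29*√1741/900) = -60233/5 + 60233*√1741/150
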